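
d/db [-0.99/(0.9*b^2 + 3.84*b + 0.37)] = (1.782*b + 3.8016)/(0.9*b^2 + 3.84*b + 0.37)^2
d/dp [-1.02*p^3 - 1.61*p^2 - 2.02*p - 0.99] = -3.06*p^2 - 3.22*p - 2.02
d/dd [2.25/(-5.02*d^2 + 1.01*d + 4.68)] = (22.59*d - 2.2725)/(-5.02*d^2 + 1.01*d + 4.68)^2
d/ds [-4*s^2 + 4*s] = 4 - 8*s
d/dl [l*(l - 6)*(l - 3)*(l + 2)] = 4*l^3 - 21*l^2 + 36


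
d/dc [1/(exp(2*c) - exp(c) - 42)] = (1 - 2*exp(c))*exp(c)/(-exp(2*c) + exp(c) + 42)^2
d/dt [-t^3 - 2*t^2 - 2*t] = -3*t^2 - 4*t - 2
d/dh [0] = 0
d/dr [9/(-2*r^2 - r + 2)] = 9*(4*r + 1)/(2*r^2 + r - 2)^2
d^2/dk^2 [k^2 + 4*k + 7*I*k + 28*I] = 2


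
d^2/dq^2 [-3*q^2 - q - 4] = -6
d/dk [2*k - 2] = 2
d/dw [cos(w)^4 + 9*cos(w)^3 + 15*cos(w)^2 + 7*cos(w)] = -(4*cos(w)^3 + 27*cos(w)^2 + 30*cos(w) + 7)*sin(w)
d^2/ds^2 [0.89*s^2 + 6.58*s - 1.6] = 1.78000000000000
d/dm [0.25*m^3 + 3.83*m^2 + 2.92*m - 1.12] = 0.75*m^2 + 7.66*m + 2.92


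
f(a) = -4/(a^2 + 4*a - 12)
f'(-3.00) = -0.04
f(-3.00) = 0.27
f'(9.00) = 0.01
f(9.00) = -0.04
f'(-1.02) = 0.03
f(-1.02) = 0.27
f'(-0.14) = 0.09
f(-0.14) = 0.32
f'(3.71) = 0.17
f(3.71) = -0.24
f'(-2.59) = -0.02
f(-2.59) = 0.26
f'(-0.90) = 0.04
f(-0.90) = 0.27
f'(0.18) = 0.14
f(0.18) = 0.36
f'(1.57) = 2.70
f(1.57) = 1.23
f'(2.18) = 15.42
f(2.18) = -2.72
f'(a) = -4*(-2*a - 4)/(a^2 + 4*a - 12)^2 = 8*(a + 2)/(a^2 + 4*a - 12)^2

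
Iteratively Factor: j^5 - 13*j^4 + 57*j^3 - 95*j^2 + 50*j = (j - 5)*(j^4 - 8*j^3 + 17*j^2 - 10*j) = (j - 5)*(j - 1)*(j^3 - 7*j^2 + 10*j) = (j - 5)^2*(j - 1)*(j^2 - 2*j) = j*(j - 5)^2*(j - 1)*(j - 2)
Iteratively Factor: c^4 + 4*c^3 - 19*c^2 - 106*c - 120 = (c + 3)*(c^3 + c^2 - 22*c - 40) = (c - 5)*(c + 3)*(c^2 + 6*c + 8) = (c - 5)*(c + 3)*(c + 4)*(c + 2)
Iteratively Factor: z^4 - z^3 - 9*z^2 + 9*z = (z - 1)*(z^3 - 9*z) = (z - 1)*(z + 3)*(z^2 - 3*z) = z*(z - 1)*(z + 3)*(z - 3)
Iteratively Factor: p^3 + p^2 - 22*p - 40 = (p + 2)*(p^2 - p - 20) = (p + 2)*(p + 4)*(p - 5)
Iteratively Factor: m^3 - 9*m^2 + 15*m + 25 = (m - 5)*(m^2 - 4*m - 5) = (m - 5)^2*(m + 1)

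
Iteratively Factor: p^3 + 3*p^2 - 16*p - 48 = (p + 4)*(p^2 - p - 12) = (p + 3)*(p + 4)*(p - 4)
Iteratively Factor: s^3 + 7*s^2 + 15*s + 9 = (s + 1)*(s^2 + 6*s + 9) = (s + 1)*(s + 3)*(s + 3)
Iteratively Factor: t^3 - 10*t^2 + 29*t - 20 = (t - 5)*(t^2 - 5*t + 4) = (t - 5)*(t - 1)*(t - 4)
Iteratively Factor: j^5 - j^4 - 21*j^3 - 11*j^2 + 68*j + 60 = (j + 1)*(j^4 - 2*j^3 - 19*j^2 + 8*j + 60) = (j - 5)*(j + 1)*(j^3 + 3*j^2 - 4*j - 12) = (j - 5)*(j + 1)*(j + 2)*(j^2 + j - 6) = (j - 5)*(j - 2)*(j + 1)*(j + 2)*(j + 3)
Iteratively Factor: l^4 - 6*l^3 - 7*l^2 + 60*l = (l)*(l^3 - 6*l^2 - 7*l + 60) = l*(l + 3)*(l^2 - 9*l + 20) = l*(l - 5)*(l + 3)*(l - 4)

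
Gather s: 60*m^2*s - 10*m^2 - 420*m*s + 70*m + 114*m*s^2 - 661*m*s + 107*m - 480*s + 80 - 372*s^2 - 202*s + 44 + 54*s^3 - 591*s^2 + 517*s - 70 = -10*m^2 + 177*m + 54*s^3 + s^2*(114*m - 963) + s*(60*m^2 - 1081*m - 165) + 54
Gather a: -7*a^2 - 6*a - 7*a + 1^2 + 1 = -7*a^2 - 13*a + 2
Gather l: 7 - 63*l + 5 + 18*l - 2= 10 - 45*l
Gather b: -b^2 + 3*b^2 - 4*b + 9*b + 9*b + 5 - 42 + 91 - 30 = 2*b^2 + 14*b + 24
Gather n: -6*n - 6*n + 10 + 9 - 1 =18 - 12*n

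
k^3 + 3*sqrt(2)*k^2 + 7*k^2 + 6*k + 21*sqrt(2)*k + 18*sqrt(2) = (k + 1)*(k + 6)*(k + 3*sqrt(2))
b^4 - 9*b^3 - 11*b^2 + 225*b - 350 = (b - 7)*(b - 5)*(b - 2)*(b + 5)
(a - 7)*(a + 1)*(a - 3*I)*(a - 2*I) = a^4 - 6*a^3 - 5*I*a^3 - 13*a^2 + 30*I*a^2 + 36*a + 35*I*a + 42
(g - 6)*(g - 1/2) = g^2 - 13*g/2 + 3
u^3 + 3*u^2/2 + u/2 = u*(u + 1/2)*(u + 1)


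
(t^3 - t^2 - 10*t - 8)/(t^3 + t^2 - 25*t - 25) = (t^2 - 2*t - 8)/(t^2 - 25)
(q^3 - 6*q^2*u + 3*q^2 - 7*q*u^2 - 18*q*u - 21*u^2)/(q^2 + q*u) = q - 7*u + 3 - 21*u/q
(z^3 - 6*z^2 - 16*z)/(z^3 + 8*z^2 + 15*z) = (z^2 - 6*z - 16)/(z^2 + 8*z + 15)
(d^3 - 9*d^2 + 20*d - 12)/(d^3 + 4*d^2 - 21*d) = (d^3 - 9*d^2 + 20*d - 12)/(d*(d^2 + 4*d - 21))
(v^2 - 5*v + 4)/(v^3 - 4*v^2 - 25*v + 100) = (v - 1)/(v^2 - 25)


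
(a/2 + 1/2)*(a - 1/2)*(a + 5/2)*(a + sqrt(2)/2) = a^4/2 + sqrt(2)*a^3/4 + 3*a^3/2 + 3*a^2/8 + 3*sqrt(2)*a^2/4 - 5*a/8 + 3*sqrt(2)*a/16 - 5*sqrt(2)/16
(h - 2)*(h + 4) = h^2 + 2*h - 8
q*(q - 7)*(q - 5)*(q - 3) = q^4 - 15*q^3 + 71*q^2 - 105*q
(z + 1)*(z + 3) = z^2 + 4*z + 3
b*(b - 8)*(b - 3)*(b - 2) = b^4 - 13*b^3 + 46*b^2 - 48*b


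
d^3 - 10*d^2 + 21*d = d*(d - 7)*(d - 3)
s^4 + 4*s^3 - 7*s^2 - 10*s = s*(s - 2)*(s + 1)*(s + 5)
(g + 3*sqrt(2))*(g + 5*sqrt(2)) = g^2 + 8*sqrt(2)*g + 30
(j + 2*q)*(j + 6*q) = j^2 + 8*j*q + 12*q^2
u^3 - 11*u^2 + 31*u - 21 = (u - 7)*(u - 3)*(u - 1)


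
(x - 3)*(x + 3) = x^2 - 9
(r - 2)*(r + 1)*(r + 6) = r^3 + 5*r^2 - 8*r - 12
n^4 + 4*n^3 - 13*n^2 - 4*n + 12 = (n - 2)*(n - 1)*(n + 1)*(n + 6)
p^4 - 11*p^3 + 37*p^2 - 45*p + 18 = (p - 6)*(p - 3)*(p - 1)^2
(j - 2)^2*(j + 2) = j^3 - 2*j^2 - 4*j + 8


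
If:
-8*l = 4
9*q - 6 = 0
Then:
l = -1/2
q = 2/3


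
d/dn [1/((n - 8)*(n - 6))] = 2*(7 - n)/(n^4 - 28*n^3 + 292*n^2 - 1344*n + 2304)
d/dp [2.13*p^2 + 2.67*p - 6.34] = 4.26*p + 2.67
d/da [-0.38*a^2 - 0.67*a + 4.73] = -0.76*a - 0.67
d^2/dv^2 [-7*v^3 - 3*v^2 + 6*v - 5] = -42*v - 6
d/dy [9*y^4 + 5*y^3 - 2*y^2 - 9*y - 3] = 36*y^3 + 15*y^2 - 4*y - 9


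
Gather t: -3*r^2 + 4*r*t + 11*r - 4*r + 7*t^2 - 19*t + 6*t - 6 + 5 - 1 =-3*r^2 + 7*r + 7*t^2 + t*(4*r - 13) - 2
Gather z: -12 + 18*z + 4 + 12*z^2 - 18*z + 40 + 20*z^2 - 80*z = 32*z^2 - 80*z + 32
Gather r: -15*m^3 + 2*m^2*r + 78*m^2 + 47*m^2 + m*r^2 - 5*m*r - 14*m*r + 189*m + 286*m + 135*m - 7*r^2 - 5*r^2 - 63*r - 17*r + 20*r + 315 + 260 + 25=-15*m^3 + 125*m^2 + 610*m + r^2*(m - 12) + r*(2*m^2 - 19*m - 60) + 600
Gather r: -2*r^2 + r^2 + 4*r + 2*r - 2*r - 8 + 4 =-r^2 + 4*r - 4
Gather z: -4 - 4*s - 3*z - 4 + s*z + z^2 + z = -4*s + z^2 + z*(s - 2) - 8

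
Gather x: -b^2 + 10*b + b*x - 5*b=-b^2 + b*x + 5*b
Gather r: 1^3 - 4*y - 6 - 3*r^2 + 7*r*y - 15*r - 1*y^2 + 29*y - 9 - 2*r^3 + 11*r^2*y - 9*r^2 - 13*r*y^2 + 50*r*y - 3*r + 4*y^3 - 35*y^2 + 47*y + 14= -2*r^3 + r^2*(11*y - 12) + r*(-13*y^2 + 57*y - 18) + 4*y^3 - 36*y^2 + 72*y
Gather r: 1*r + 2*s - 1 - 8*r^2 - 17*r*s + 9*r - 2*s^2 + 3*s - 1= -8*r^2 + r*(10 - 17*s) - 2*s^2 + 5*s - 2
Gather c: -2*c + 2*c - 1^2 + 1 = 0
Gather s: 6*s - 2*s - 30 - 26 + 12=4*s - 44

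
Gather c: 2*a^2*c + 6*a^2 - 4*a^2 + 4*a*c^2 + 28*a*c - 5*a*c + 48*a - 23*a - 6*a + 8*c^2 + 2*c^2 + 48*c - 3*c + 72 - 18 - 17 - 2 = 2*a^2 + 19*a + c^2*(4*a + 10) + c*(2*a^2 + 23*a + 45) + 35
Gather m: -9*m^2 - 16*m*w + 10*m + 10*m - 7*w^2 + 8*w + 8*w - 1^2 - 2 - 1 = -9*m^2 + m*(20 - 16*w) - 7*w^2 + 16*w - 4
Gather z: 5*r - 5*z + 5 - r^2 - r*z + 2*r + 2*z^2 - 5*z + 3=-r^2 + 7*r + 2*z^2 + z*(-r - 10) + 8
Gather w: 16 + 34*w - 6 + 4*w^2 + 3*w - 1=4*w^2 + 37*w + 9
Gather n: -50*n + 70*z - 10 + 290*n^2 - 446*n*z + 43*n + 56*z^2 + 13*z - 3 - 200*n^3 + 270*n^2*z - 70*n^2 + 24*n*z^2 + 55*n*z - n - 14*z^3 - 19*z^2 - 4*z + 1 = -200*n^3 + n^2*(270*z + 220) + n*(24*z^2 - 391*z - 8) - 14*z^3 + 37*z^2 + 79*z - 12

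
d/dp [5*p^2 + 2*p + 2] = 10*p + 2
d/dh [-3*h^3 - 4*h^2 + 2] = h*(-9*h - 8)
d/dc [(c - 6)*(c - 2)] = 2*c - 8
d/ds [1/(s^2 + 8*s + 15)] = 2*(-s - 4)/(s^2 + 8*s + 15)^2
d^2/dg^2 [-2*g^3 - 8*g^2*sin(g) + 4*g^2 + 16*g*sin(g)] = 8*g^2*sin(g) - 16*g*sin(g) - 32*g*cos(g) - 12*g - 16*sin(g) + 32*cos(g) + 8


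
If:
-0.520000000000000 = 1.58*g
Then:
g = -0.33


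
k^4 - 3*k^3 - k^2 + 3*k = k*(k - 3)*(k - 1)*(k + 1)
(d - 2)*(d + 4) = d^2 + 2*d - 8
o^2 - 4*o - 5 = (o - 5)*(o + 1)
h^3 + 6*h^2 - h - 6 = (h - 1)*(h + 1)*(h + 6)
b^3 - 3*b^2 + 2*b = b*(b - 2)*(b - 1)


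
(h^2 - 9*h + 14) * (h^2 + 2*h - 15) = h^4 - 7*h^3 - 19*h^2 + 163*h - 210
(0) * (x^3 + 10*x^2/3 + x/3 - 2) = 0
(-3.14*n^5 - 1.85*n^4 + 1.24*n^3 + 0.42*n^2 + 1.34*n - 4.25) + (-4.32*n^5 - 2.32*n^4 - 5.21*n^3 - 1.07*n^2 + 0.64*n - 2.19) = -7.46*n^5 - 4.17*n^4 - 3.97*n^3 - 0.65*n^2 + 1.98*n - 6.44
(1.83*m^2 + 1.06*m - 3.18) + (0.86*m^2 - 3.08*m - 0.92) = 2.69*m^2 - 2.02*m - 4.1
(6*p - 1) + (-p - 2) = 5*p - 3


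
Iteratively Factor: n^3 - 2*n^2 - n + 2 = (n - 2)*(n^2 - 1) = (n - 2)*(n - 1)*(n + 1)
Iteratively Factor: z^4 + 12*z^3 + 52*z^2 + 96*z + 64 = (z + 4)*(z^3 + 8*z^2 + 20*z + 16) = (z + 4)^2*(z^2 + 4*z + 4) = (z + 2)*(z + 4)^2*(z + 2)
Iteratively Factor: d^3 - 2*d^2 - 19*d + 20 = (d - 5)*(d^2 + 3*d - 4) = (d - 5)*(d - 1)*(d + 4)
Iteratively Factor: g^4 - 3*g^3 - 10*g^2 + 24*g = (g + 3)*(g^3 - 6*g^2 + 8*g) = (g - 4)*(g + 3)*(g^2 - 2*g) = (g - 4)*(g - 2)*(g + 3)*(g)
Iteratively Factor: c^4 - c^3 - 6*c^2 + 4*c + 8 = (c - 2)*(c^3 + c^2 - 4*c - 4) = (c - 2)^2*(c^2 + 3*c + 2) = (c - 2)^2*(c + 2)*(c + 1)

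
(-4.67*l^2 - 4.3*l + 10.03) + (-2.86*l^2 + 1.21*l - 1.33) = -7.53*l^2 - 3.09*l + 8.7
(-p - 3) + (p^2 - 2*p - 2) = p^2 - 3*p - 5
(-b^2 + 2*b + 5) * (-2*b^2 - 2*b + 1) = 2*b^4 - 2*b^3 - 15*b^2 - 8*b + 5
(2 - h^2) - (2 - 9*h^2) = 8*h^2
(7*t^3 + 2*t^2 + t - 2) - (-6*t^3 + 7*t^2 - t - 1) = 13*t^3 - 5*t^2 + 2*t - 1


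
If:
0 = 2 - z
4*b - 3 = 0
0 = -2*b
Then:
No Solution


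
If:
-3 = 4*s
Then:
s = -3/4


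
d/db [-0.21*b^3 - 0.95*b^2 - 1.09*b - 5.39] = -0.63*b^2 - 1.9*b - 1.09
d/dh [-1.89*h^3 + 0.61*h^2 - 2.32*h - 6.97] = -5.67*h^2 + 1.22*h - 2.32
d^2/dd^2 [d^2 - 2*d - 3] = 2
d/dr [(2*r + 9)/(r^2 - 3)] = 2*(r^2 - r*(2*r + 9) - 3)/(r^2 - 3)^2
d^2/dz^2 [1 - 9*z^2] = -18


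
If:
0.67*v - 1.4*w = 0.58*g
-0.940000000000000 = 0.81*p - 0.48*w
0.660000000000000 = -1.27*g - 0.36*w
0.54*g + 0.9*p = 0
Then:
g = -1.51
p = 0.90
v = 5.98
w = 3.48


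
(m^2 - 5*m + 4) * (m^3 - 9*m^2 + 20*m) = m^5 - 14*m^4 + 69*m^3 - 136*m^2 + 80*m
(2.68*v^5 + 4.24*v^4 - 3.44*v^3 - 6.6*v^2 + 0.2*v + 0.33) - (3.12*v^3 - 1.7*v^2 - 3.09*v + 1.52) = 2.68*v^5 + 4.24*v^4 - 6.56*v^3 - 4.9*v^2 + 3.29*v - 1.19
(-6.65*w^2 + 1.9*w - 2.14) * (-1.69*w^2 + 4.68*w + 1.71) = 11.2385*w^4 - 34.333*w^3 + 1.1371*w^2 - 6.7662*w - 3.6594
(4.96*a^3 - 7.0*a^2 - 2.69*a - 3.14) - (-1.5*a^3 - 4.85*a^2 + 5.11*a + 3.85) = 6.46*a^3 - 2.15*a^2 - 7.8*a - 6.99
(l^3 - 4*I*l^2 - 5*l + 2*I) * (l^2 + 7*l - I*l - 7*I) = l^5 + 7*l^4 - 5*I*l^4 - 9*l^3 - 35*I*l^3 - 63*l^2 + 7*I*l^2 + 2*l + 49*I*l + 14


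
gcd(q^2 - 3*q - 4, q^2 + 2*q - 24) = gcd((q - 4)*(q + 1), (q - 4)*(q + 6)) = q - 4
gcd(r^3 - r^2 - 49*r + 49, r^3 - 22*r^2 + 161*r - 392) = r - 7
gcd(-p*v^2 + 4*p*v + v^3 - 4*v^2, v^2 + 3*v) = v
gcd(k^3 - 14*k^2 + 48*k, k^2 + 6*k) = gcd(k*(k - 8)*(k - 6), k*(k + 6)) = k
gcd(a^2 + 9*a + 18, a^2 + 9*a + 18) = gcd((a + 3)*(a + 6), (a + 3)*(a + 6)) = a^2 + 9*a + 18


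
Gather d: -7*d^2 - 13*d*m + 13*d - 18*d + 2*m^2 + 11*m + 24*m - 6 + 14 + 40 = -7*d^2 + d*(-13*m - 5) + 2*m^2 + 35*m + 48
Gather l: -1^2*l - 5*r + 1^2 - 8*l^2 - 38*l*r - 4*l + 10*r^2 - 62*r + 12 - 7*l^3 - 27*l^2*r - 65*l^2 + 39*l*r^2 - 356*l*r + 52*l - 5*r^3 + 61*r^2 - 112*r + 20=-7*l^3 + l^2*(-27*r - 73) + l*(39*r^2 - 394*r + 47) - 5*r^3 + 71*r^2 - 179*r + 33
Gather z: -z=-z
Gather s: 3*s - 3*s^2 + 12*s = -3*s^2 + 15*s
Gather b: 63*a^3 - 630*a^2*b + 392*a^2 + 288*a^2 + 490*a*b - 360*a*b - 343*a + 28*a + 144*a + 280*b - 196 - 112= 63*a^3 + 680*a^2 - 171*a + b*(-630*a^2 + 130*a + 280) - 308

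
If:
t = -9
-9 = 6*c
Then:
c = -3/2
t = -9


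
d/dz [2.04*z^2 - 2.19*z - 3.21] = 4.08*z - 2.19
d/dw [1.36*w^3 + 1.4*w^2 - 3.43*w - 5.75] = 4.08*w^2 + 2.8*w - 3.43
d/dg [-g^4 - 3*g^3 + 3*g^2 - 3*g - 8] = -4*g^3 - 9*g^2 + 6*g - 3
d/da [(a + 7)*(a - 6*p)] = 2*a - 6*p + 7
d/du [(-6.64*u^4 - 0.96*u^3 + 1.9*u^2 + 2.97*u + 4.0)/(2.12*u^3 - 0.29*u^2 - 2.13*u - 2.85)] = (-14.0768*u^6 + 3.8512*u^5 + 38.68*u^4 + 67.1928*u^3 - 20.4177*u^2 - 8.51*u + 0.0554999999999986)/(4.4944*u^6 - 1.2296*u^5 - 8.9471*u^4 - 10.8486*u^3 + 6.1899*u^2 + 12.141*u + 8.1225)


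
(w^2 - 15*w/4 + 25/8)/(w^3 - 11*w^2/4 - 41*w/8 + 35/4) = (2*w - 5)/(2*w^2 - 3*w - 14)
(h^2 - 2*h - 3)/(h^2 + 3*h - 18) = (h + 1)/(h + 6)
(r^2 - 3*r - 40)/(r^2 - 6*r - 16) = (r + 5)/(r + 2)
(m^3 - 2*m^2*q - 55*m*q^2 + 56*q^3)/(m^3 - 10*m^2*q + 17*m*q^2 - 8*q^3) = (-m - 7*q)/(-m + q)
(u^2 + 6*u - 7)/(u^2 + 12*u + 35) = (u - 1)/(u + 5)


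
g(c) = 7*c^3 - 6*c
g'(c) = 21*c^2 - 6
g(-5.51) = -1137.93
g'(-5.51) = 631.56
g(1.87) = 34.55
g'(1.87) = 67.43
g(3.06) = 182.21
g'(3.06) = 190.64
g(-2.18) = -59.44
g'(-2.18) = 93.80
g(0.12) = -0.71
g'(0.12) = -5.70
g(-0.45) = 2.06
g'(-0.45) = -1.75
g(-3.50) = -279.12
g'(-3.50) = 251.25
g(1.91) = 37.32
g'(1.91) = 70.61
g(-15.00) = -23535.00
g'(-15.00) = 4719.00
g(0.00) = 0.00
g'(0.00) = -6.00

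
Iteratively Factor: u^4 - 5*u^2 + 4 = (u - 2)*(u^3 + 2*u^2 - u - 2) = (u - 2)*(u + 2)*(u^2 - 1) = (u - 2)*(u + 1)*(u + 2)*(u - 1)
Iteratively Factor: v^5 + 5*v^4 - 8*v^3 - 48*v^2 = (v + 4)*(v^4 + v^3 - 12*v^2) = (v - 3)*(v + 4)*(v^3 + 4*v^2) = (v - 3)*(v + 4)^2*(v^2) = v*(v - 3)*(v + 4)^2*(v)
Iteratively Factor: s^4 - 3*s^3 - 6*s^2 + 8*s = (s - 1)*(s^3 - 2*s^2 - 8*s) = (s - 1)*(s + 2)*(s^2 - 4*s) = s*(s - 1)*(s + 2)*(s - 4)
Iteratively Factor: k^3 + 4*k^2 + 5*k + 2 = (k + 2)*(k^2 + 2*k + 1) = (k + 1)*(k + 2)*(k + 1)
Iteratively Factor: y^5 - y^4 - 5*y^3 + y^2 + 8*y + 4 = (y + 1)*(y^4 - 2*y^3 - 3*y^2 + 4*y + 4) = (y - 2)*(y + 1)*(y^3 - 3*y - 2) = (y - 2)*(y + 1)^2*(y^2 - y - 2) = (y - 2)^2*(y + 1)^2*(y + 1)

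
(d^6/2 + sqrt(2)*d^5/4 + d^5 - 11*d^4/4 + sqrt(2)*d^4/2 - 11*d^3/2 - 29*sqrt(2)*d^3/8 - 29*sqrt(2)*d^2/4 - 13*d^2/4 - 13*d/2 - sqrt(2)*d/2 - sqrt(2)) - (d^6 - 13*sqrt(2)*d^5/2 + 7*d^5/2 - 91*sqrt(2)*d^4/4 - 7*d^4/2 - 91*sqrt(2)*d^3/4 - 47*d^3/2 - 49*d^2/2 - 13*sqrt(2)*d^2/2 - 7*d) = -d^6/2 - 5*d^5/2 + 27*sqrt(2)*d^5/4 + 3*d^4/4 + 93*sqrt(2)*d^4/4 + 18*d^3 + 153*sqrt(2)*d^3/8 - 3*sqrt(2)*d^2/4 + 85*d^2/4 - sqrt(2)*d/2 + d/2 - sqrt(2)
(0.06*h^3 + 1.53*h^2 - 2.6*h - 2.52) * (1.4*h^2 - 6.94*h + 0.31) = 0.084*h^5 + 1.7256*h^4 - 14.2396*h^3 + 14.9903*h^2 + 16.6828*h - 0.7812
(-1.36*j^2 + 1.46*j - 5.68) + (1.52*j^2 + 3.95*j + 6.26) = 0.16*j^2 + 5.41*j + 0.58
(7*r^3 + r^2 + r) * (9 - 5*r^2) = -35*r^5 - 5*r^4 + 58*r^3 + 9*r^2 + 9*r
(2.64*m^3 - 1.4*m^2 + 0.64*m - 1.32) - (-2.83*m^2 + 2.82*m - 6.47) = 2.64*m^3 + 1.43*m^2 - 2.18*m + 5.15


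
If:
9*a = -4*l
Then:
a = -4*l/9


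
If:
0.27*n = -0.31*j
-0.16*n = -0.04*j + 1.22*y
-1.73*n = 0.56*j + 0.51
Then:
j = 0.36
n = -0.41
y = 0.07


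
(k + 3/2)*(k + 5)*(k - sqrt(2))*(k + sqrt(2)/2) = k^4 - sqrt(2)*k^3/2 + 13*k^3/2 - 13*sqrt(2)*k^2/4 + 13*k^2/2 - 13*k/2 - 15*sqrt(2)*k/4 - 15/2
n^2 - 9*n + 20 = (n - 5)*(n - 4)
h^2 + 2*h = h*(h + 2)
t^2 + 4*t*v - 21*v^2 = (t - 3*v)*(t + 7*v)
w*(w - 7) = w^2 - 7*w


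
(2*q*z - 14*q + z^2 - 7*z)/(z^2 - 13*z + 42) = (2*q + z)/(z - 6)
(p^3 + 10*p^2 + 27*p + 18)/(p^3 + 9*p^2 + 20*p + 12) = (p + 3)/(p + 2)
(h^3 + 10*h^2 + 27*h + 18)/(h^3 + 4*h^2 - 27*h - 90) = (h + 1)/(h - 5)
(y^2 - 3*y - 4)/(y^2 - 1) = (y - 4)/(y - 1)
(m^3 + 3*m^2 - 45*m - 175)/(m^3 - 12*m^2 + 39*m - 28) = (m^2 + 10*m + 25)/(m^2 - 5*m + 4)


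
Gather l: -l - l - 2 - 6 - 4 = -2*l - 12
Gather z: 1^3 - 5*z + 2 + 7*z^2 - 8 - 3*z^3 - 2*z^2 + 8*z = -3*z^3 + 5*z^2 + 3*z - 5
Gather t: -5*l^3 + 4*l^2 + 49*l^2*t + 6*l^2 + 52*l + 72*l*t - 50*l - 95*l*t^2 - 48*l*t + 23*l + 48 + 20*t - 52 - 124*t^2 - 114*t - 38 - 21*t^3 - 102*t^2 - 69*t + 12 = -5*l^3 + 10*l^2 + 25*l - 21*t^3 + t^2*(-95*l - 226) + t*(49*l^2 + 24*l - 163) - 30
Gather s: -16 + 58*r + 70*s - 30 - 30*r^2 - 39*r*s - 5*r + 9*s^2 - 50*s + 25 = -30*r^2 + 53*r + 9*s^2 + s*(20 - 39*r) - 21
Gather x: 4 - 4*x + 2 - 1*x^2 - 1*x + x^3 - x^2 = x^3 - 2*x^2 - 5*x + 6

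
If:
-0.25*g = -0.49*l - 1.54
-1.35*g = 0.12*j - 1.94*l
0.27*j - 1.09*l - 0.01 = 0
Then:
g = -7.54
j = -28.18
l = -6.99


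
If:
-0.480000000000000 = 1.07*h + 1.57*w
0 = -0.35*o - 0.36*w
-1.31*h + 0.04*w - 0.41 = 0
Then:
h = -0.32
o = 0.09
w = -0.09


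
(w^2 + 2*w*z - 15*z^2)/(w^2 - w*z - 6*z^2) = (w + 5*z)/(w + 2*z)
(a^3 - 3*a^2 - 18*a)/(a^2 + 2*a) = (a^2 - 3*a - 18)/(a + 2)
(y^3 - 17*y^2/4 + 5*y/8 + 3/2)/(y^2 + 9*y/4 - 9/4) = (y^2 - 7*y/2 - 2)/(y + 3)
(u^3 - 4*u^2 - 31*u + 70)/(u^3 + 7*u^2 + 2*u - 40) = (u - 7)/(u + 4)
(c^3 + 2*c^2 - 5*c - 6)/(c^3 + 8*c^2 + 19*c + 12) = (c - 2)/(c + 4)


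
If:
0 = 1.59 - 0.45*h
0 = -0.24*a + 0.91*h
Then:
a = 13.40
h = 3.53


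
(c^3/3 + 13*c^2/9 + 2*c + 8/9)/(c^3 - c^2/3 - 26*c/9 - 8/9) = (c^2 + 3*c + 2)/(3*c^2 - 5*c - 2)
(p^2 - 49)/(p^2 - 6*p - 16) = (49 - p^2)/(-p^2 + 6*p + 16)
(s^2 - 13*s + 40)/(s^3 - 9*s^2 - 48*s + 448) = (s - 5)/(s^2 - s - 56)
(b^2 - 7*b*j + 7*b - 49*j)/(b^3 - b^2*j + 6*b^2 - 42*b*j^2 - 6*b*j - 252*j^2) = (b + 7)/(b^2 + 6*b*j + 6*b + 36*j)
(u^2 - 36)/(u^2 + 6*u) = (u - 6)/u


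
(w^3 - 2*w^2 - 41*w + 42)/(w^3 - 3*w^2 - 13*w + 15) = (w^2 - w - 42)/(w^2 - 2*w - 15)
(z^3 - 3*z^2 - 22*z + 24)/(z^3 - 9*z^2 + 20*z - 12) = (z + 4)/(z - 2)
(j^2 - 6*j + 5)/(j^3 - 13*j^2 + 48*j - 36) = (j - 5)/(j^2 - 12*j + 36)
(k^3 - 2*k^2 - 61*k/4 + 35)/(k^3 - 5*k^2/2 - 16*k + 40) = (k - 7/2)/(k - 4)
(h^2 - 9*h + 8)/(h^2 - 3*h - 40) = (h - 1)/(h + 5)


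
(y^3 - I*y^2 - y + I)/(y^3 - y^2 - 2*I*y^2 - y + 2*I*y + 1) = (y + 1)/(y - I)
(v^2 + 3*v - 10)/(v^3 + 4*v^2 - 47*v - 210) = (v - 2)/(v^2 - v - 42)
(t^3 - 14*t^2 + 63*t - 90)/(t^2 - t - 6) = (t^2 - 11*t + 30)/(t + 2)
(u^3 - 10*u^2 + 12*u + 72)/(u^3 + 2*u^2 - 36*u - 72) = (u - 6)/(u + 6)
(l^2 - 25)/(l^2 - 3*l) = (l^2 - 25)/(l*(l - 3))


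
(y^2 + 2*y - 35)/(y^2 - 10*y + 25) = (y + 7)/(y - 5)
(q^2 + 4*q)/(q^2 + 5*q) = (q + 4)/(q + 5)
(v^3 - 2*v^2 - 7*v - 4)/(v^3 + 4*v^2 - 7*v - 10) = (v^2 - 3*v - 4)/(v^2 + 3*v - 10)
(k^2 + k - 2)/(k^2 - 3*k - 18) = (-k^2 - k + 2)/(-k^2 + 3*k + 18)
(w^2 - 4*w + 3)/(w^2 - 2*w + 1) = (w - 3)/(w - 1)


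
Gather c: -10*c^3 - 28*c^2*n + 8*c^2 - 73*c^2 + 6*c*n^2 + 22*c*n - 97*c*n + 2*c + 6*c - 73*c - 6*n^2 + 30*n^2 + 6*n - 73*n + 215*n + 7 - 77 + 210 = -10*c^3 + c^2*(-28*n - 65) + c*(6*n^2 - 75*n - 65) + 24*n^2 + 148*n + 140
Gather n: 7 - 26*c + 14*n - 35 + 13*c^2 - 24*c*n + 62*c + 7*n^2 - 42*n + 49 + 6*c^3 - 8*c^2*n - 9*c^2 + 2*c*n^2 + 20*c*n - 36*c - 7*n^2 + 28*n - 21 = 6*c^3 + 4*c^2 + 2*c*n^2 + n*(-8*c^2 - 4*c)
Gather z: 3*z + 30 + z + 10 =4*z + 40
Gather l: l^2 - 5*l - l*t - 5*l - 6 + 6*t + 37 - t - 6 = l^2 + l*(-t - 10) + 5*t + 25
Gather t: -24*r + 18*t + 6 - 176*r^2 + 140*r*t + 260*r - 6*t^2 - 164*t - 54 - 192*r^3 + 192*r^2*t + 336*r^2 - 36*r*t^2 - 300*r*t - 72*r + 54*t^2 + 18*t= -192*r^3 + 160*r^2 + 164*r + t^2*(48 - 36*r) + t*(192*r^2 - 160*r - 128) - 48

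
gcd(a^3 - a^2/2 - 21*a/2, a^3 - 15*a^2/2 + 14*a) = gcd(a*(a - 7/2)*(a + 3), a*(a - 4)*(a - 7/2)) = a^2 - 7*a/2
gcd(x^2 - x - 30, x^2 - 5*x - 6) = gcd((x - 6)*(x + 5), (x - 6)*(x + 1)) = x - 6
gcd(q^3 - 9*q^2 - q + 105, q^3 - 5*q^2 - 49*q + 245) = q^2 - 12*q + 35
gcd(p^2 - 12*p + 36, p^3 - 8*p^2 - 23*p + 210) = p - 6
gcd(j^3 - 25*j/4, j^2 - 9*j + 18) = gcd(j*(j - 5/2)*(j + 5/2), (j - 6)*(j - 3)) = 1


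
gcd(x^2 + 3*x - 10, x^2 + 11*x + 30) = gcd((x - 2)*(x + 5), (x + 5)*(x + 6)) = x + 5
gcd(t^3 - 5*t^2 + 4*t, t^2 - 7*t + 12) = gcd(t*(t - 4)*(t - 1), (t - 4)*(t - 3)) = t - 4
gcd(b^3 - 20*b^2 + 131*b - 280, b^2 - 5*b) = b - 5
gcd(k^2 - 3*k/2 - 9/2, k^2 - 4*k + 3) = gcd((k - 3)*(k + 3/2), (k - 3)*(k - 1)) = k - 3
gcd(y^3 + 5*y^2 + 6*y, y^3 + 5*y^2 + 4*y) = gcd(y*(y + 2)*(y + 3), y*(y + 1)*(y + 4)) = y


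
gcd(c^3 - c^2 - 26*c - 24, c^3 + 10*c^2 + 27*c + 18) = c + 1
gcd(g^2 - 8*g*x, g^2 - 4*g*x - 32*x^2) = -g + 8*x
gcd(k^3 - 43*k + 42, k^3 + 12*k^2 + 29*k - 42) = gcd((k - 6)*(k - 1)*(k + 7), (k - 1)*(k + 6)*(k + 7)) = k^2 + 6*k - 7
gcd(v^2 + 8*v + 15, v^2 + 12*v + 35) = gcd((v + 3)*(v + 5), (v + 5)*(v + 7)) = v + 5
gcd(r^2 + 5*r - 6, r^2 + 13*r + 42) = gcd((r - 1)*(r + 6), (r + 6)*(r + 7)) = r + 6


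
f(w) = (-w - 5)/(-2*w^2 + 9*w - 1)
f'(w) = (-w - 5)*(4*w - 9)/(-2*w^2 + 9*w - 1)^2 - 1/(-2*w^2 + 9*w - 1)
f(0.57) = -1.60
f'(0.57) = 2.80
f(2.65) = -0.87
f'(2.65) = -0.27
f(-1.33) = 0.22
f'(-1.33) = 0.25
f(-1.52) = 0.18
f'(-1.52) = 0.19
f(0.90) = -1.08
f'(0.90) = 0.88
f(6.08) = 0.55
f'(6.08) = -0.37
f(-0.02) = 4.22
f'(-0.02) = 33.28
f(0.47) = -1.96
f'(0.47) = 4.65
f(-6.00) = -0.00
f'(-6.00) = 0.01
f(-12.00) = -0.02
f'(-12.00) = 0.00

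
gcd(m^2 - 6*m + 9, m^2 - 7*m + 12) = m - 3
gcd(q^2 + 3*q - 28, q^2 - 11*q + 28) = q - 4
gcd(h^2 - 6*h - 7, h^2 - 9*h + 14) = h - 7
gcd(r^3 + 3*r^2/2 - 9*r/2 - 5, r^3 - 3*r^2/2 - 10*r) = r + 5/2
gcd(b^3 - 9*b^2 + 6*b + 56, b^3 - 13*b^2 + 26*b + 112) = b^2 - 5*b - 14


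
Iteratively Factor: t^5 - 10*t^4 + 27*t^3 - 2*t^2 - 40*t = (t - 4)*(t^4 - 6*t^3 + 3*t^2 + 10*t) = (t - 5)*(t - 4)*(t^3 - t^2 - 2*t) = (t - 5)*(t - 4)*(t + 1)*(t^2 - 2*t) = (t - 5)*(t - 4)*(t - 2)*(t + 1)*(t)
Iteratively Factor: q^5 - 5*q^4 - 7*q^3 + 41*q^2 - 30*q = (q - 2)*(q^4 - 3*q^3 - 13*q^2 + 15*q) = (q - 2)*(q + 3)*(q^3 - 6*q^2 + 5*q) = q*(q - 2)*(q + 3)*(q^2 - 6*q + 5) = q*(q - 5)*(q - 2)*(q + 3)*(q - 1)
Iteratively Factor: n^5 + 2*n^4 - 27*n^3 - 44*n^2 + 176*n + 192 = (n + 4)*(n^4 - 2*n^3 - 19*n^2 + 32*n + 48) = (n - 4)*(n + 4)*(n^3 + 2*n^2 - 11*n - 12) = (n - 4)*(n + 4)^2*(n^2 - 2*n - 3) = (n - 4)*(n + 1)*(n + 4)^2*(n - 3)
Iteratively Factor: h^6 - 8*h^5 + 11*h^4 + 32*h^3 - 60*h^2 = (h - 2)*(h^5 - 6*h^4 - h^3 + 30*h^2) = (h - 5)*(h - 2)*(h^4 - h^3 - 6*h^2) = h*(h - 5)*(h - 2)*(h^3 - h^2 - 6*h) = h*(h - 5)*(h - 3)*(h - 2)*(h^2 + 2*h) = h^2*(h - 5)*(h - 3)*(h - 2)*(h + 2)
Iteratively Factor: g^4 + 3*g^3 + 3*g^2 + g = (g + 1)*(g^3 + 2*g^2 + g) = (g + 1)^2*(g^2 + g) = g*(g + 1)^2*(g + 1)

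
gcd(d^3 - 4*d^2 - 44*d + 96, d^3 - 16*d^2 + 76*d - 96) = d^2 - 10*d + 16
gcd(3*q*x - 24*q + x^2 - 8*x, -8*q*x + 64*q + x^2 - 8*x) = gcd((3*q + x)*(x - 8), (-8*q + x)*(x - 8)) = x - 8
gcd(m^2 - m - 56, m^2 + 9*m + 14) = m + 7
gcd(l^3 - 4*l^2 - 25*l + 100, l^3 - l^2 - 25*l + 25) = l^2 - 25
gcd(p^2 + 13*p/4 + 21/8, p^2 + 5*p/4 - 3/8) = p + 3/2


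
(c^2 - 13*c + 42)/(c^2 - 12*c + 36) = (c - 7)/(c - 6)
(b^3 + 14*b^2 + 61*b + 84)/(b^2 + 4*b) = b + 10 + 21/b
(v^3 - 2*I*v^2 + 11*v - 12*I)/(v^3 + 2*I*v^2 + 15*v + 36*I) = (v - I)/(v + 3*I)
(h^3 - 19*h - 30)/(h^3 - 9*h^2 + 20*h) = (h^2 + 5*h + 6)/(h*(h - 4))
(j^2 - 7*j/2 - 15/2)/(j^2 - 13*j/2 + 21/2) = (2*j^2 - 7*j - 15)/(2*j^2 - 13*j + 21)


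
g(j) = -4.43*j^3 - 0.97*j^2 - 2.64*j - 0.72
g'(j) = -13.29*j^2 - 1.94*j - 2.64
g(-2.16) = 45.10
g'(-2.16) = -60.46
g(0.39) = -2.16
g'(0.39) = -5.42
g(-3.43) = 175.69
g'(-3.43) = -152.34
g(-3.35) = 163.79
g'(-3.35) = -145.29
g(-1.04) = 5.96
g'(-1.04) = -15.00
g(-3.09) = 128.88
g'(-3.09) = -123.54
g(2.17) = -56.28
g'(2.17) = -69.43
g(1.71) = -30.22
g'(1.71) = -44.82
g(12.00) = -7827.12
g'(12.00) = -1939.68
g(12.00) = -7827.12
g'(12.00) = -1939.68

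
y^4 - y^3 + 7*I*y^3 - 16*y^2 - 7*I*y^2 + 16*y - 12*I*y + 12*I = (y - 1)*(y + 2*I)^2*(y + 3*I)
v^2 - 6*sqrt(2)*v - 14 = (v - 7*sqrt(2))*(v + sqrt(2))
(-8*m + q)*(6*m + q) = -48*m^2 - 2*m*q + q^2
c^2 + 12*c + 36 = (c + 6)^2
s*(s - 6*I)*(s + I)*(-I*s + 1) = -I*s^4 - 4*s^3 - 11*I*s^2 + 6*s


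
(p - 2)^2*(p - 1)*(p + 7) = p^4 + 2*p^3 - 27*p^2 + 52*p - 28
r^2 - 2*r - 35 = (r - 7)*(r + 5)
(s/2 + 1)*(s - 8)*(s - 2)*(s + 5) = s^4/2 - 3*s^3/2 - 22*s^2 + 6*s + 80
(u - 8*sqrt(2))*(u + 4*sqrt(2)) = u^2 - 4*sqrt(2)*u - 64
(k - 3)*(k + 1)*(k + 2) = k^3 - 7*k - 6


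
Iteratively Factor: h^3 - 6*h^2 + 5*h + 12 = (h + 1)*(h^2 - 7*h + 12) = (h - 4)*(h + 1)*(h - 3)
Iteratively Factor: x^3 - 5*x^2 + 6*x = (x)*(x^2 - 5*x + 6) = x*(x - 2)*(x - 3)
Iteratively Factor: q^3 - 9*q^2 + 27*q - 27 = (q - 3)*(q^2 - 6*q + 9) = (q - 3)^2*(q - 3)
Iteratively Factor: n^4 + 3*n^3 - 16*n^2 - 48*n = (n + 4)*(n^3 - n^2 - 12*n) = (n - 4)*(n + 4)*(n^2 + 3*n) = n*(n - 4)*(n + 4)*(n + 3)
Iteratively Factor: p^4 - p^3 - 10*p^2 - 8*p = (p + 1)*(p^3 - 2*p^2 - 8*p) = (p + 1)*(p + 2)*(p^2 - 4*p) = p*(p + 1)*(p + 2)*(p - 4)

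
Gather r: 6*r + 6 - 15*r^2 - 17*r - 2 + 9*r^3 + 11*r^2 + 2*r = 9*r^3 - 4*r^2 - 9*r + 4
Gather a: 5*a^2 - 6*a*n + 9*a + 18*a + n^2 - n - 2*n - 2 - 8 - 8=5*a^2 + a*(27 - 6*n) + n^2 - 3*n - 18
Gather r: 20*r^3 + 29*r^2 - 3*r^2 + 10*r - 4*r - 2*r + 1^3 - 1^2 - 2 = 20*r^3 + 26*r^2 + 4*r - 2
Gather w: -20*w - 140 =-20*w - 140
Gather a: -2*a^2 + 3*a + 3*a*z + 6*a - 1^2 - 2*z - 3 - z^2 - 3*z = -2*a^2 + a*(3*z + 9) - z^2 - 5*z - 4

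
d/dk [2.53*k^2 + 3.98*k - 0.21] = 5.06*k + 3.98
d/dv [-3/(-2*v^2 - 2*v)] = 3*(-2*v - 1)/(2*v^2*(v + 1)^2)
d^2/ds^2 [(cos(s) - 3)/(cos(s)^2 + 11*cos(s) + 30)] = (-9*(1 - cos(2*s))^2*cos(s) + 23*(1 - cos(2*s))^2 - 8227*cos(s) + 722*cos(2*s) + 273*cos(3*s) + 2*cos(5*s) - 4194)/(4*(cos(s) + 5)^3*(cos(s) + 6)^3)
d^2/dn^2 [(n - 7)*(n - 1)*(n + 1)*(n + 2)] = 12*n^2 - 30*n - 30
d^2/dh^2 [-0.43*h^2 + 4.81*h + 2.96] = -0.860000000000000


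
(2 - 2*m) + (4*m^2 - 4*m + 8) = 4*m^2 - 6*m + 10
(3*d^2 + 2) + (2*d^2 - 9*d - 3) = 5*d^2 - 9*d - 1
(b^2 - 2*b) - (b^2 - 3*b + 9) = b - 9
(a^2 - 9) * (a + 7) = a^3 + 7*a^2 - 9*a - 63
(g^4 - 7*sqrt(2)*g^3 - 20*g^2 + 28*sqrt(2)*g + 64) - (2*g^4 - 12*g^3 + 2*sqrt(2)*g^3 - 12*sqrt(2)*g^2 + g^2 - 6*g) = -g^4 - 9*sqrt(2)*g^3 + 12*g^3 - 21*g^2 + 12*sqrt(2)*g^2 + 6*g + 28*sqrt(2)*g + 64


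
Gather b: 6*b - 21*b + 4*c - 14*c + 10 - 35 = -15*b - 10*c - 25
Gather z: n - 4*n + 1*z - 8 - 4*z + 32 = -3*n - 3*z + 24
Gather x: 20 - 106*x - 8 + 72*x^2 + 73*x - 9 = 72*x^2 - 33*x + 3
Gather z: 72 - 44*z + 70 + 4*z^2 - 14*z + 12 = 4*z^2 - 58*z + 154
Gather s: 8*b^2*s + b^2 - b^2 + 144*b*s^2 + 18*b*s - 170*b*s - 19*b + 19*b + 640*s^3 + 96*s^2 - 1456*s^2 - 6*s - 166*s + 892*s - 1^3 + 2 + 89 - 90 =640*s^3 + s^2*(144*b - 1360) + s*(8*b^2 - 152*b + 720)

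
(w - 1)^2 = w^2 - 2*w + 1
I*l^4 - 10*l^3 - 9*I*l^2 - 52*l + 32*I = (l - I)*(l + 4*I)*(l + 8*I)*(I*l + 1)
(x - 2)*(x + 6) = x^2 + 4*x - 12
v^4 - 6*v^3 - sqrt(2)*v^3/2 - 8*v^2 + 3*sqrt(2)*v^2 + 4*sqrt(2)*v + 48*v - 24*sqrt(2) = (v - 6)*(v - 2*sqrt(2))*(v - sqrt(2)/2)*(v + 2*sqrt(2))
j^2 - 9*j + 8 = (j - 8)*(j - 1)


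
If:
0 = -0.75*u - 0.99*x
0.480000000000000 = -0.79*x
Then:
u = 0.80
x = -0.61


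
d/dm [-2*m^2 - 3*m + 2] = -4*m - 3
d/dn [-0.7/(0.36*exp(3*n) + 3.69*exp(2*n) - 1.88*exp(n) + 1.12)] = (0.756*exp(2*n) + 5.166*exp(n) - 1.316)*exp(n)/(0.36*exp(3*n) + 3.69*exp(2*n) - 1.88*exp(n) + 1.12)^2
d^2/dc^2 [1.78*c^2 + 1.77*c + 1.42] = 3.56000000000000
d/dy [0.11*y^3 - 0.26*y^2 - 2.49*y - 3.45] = 0.33*y^2 - 0.52*y - 2.49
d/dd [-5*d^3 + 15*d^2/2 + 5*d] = -15*d^2 + 15*d + 5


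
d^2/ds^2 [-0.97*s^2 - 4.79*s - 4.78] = -1.94000000000000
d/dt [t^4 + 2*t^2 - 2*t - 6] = 4*t^3 + 4*t - 2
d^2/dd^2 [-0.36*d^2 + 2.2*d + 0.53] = -0.720000000000000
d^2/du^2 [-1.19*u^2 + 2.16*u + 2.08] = -2.38000000000000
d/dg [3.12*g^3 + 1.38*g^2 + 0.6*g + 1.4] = 9.36*g^2 + 2.76*g + 0.6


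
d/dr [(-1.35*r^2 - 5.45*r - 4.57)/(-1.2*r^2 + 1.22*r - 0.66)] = (-8.187*r^2 - 9.186*r + 9.1724)/(1.44*r^4 - 2.928*r^3 + 3.0724*r^2 - 1.6104*r + 0.4356)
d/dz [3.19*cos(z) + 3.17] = -3.19*sin(z)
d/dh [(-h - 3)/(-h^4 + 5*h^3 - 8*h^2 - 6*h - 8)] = (h^4 - 5*h^3 + 8*h^2 + 6*h - (h + 3)*(4*h^3 - 15*h^2 + 16*h + 6) + 8)/(h^4 - 5*h^3 + 8*h^2 + 6*h + 8)^2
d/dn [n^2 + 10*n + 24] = 2*n + 10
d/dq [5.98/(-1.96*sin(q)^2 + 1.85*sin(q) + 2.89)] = (23.4416*sin(q) - 11.063)*cos(q)/(-1.96*sin(q)^2 + 1.85*sin(q) + 2.89)^2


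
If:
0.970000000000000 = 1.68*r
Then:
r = 0.58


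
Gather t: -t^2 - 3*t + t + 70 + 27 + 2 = -t^2 - 2*t + 99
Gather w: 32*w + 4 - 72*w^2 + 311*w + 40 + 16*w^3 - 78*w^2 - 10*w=16*w^3 - 150*w^2 + 333*w + 44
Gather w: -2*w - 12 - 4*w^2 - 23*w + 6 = -4*w^2 - 25*w - 6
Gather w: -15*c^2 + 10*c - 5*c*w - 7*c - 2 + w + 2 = -15*c^2 + 3*c + w*(1 - 5*c)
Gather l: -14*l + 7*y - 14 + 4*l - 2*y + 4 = -10*l + 5*y - 10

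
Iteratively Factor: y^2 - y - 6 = (y - 3)*(y + 2)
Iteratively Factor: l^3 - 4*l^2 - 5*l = (l)*(l^2 - 4*l - 5) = l*(l - 5)*(l + 1)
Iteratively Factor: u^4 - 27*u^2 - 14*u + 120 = (u + 3)*(u^3 - 3*u^2 - 18*u + 40) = (u - 5)*(u + 3)*(u^2 + 2*u - 8) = (u - 5)*(u + 3)*(u + 4)*(u - 2)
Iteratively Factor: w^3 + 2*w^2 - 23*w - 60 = (w - 5)*(w^2 + 7*w + 12) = (w - 5)*(w + 3)*(w + 4)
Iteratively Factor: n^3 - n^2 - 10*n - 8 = (n - 4)*(n^2 + 3*n + 2) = (n - 4)*(n + 1)*(n + 2)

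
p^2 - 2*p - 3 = (p - 3)*(p + 1)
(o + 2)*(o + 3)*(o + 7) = o^3 + 12*o^2 + 41*o + 42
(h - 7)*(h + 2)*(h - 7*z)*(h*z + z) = h^4*z - 7*h^3*z^2 - 4*h^3*z + 28*h^2*z^2 - 19*h^2*z + 133*h*z^2 - 14*h*z + 98*z^2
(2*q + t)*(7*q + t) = 14*q^2 + 9*q*t + t^2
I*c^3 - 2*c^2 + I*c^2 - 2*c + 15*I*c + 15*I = (c - 3*I)*(c + 5*I)*(I*c + I)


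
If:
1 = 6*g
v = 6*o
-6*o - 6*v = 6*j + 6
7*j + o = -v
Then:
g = 1/6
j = 1/6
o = -1/6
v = -1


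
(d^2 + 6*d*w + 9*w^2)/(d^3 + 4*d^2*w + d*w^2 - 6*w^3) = (-d - 3*w)/(-d^2 - d*w + 2*w^2)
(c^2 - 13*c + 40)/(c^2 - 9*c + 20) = (c - 8)/(c - 4)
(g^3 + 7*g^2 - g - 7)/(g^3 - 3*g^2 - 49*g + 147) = (g^2 - 1)/(g^2 - 10*g + 21)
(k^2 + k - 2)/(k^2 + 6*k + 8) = (k - 1)/(k + 4)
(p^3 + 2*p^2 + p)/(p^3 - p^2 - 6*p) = (p^2 + 2*p + 1)/(p^2 - p - 6)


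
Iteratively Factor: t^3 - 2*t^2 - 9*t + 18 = (t + 3)*(t^2 - 5*t + 6) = (t - 3)*(t + 3)*(t - 2)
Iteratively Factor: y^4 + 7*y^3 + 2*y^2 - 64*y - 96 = (y - 3)*(y^3 + 10*y^2 + 32*y + 32) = (y - 3)*(y + 4)*(y^2 + 6*y + 8) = (y - 3)*(y + 4)^2*(y + 2)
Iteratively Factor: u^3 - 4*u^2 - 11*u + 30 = (u - 2)*(u^2 - 2*u - 15) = (u - 5)*(u - 2)*(u + 3)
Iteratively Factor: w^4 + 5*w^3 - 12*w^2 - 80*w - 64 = (w + 4)*(w^3 + w^2 - 16*w - 16) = (w + 1)*(w + 4)*(w^2 - 16) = (w + 1)*(w + 4)^2*(w - 4)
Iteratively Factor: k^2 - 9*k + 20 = (k - 5)*(k - 4)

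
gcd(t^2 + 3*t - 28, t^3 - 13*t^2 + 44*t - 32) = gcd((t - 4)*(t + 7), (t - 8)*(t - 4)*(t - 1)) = t - 4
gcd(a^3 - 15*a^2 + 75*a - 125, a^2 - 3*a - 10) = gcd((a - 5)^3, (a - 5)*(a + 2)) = a - 5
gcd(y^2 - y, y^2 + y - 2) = y - 1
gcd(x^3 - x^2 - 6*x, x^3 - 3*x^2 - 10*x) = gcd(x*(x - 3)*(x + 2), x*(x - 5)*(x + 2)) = x^2 + 2*x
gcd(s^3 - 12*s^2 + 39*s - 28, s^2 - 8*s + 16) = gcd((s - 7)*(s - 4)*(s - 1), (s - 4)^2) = s - 4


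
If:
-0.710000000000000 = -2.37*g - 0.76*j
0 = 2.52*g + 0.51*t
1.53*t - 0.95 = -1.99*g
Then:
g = -0.17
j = 1.47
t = 0.84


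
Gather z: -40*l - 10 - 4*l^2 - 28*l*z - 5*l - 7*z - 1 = -4*l^2 - 45*l + z*(-28*l - 7) - 11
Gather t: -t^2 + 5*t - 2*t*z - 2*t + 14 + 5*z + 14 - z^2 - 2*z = -t^2 + t*(3 - 2*z) - z^2 + 3*z + 28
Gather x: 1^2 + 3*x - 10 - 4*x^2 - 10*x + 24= -4*x^2 - 7*x + 15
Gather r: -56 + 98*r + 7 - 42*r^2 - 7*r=-42*r^2 + 91*r - 49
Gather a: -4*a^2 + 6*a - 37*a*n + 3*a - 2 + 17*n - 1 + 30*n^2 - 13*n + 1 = -4*a^2 + a*(9 - 37*n) + 30*n^2 + 4*n - 2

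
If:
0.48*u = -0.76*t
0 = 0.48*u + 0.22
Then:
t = 0.29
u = -0.46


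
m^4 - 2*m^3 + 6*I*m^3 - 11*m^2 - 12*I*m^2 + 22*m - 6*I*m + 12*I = (m - 2)*(m + I)*(m + 2*I)*(m + 3*I)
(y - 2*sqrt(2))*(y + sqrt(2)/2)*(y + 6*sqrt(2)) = y^3 + 9*sqrt(2)*y^2/2 - 20*y - 12*sqrt(2)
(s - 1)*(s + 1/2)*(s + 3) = s^3 + 5*s^2/2 - 2*s - 3/2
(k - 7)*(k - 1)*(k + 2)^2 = k^4 - 4*k^3 - 21*k^2 - 4*k + 28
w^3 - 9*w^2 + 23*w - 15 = (w - 5)*(w - 3)*(w - 1)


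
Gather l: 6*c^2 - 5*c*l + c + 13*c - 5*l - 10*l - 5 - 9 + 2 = 6*c^2 + 14*c + l*(-5*c - 15) - 12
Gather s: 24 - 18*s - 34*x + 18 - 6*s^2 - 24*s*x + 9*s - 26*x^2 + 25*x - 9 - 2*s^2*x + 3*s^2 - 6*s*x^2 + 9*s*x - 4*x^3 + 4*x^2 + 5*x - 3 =s^2*(-2*x - 3) + s*(-6*x^2 - 15*x - 9) - 4*x^3 - 22*x^2 - 4*x + 30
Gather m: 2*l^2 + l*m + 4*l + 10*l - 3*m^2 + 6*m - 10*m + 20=2*l^2 + 14*l - 3*m^2 + m*(l - 4) + 20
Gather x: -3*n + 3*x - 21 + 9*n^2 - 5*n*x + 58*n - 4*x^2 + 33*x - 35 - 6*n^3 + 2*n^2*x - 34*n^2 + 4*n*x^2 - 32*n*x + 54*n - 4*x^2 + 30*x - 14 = -6*n^3 - 25*n^2 + 109*n + x^2*(4*n - 8) + x*(2*n^2 - 37*n + 66) - 70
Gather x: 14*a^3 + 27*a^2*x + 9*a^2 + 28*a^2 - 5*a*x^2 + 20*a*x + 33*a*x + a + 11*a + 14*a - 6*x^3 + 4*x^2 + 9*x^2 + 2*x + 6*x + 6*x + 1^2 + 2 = 14*a^3 + 37*a^2 + 26*a - 6*x^3 + x^2*(13 - 5*a) + x*(27*a^2 + 53*a + 14) + 3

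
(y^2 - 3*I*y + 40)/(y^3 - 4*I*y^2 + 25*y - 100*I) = (y - 8*I)/(y^2 - 9*I*y - 20)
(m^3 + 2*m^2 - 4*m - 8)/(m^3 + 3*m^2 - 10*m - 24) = (m^2 - 4)/(m^2 + m - 12)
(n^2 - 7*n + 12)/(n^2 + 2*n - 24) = (n - 3)/(n + 6)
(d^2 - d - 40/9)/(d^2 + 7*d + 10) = (d^2 - d - 40/9)/(d^2 + 7*d + 10)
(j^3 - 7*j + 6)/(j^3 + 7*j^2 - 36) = (j - 1)/(j + 6)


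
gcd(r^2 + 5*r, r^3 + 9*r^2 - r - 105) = r + 5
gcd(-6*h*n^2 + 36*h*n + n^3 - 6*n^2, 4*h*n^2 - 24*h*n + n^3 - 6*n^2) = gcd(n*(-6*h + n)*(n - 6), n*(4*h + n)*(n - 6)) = n^2 - 6*n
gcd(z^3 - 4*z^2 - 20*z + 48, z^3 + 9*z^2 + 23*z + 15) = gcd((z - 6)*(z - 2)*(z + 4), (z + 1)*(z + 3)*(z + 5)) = 1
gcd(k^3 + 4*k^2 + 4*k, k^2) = k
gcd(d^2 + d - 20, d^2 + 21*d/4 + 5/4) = d + 5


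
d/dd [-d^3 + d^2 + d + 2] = -3*d^2 + 2*d + 1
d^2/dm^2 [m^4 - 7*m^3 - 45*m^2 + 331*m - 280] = 12*m^2 - 42*m - 90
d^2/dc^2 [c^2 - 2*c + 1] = 2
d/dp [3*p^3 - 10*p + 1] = 9*p^2 - 10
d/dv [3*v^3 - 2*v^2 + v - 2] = 9*v^2 - 4*v + 1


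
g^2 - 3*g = g*(g - 3)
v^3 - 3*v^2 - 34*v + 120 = (v - 5)*(v - 4)*(v + 6)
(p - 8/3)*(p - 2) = p^2 - 14*p/3 + 16/3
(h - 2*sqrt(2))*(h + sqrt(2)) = h^2 - sqrt(2)*h - 4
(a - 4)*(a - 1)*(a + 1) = a^3 - 4*a^2 - a + 4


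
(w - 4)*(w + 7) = w^2 + 3*w - 28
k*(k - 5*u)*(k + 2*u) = k^3 - 3*k^2*u - 10*k*u^2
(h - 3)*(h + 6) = h^2 + 3*h - 18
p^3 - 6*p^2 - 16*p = p*(p - 8)*(p + 2)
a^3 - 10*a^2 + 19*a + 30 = (a - 6)*(a - 5)*(a + 1)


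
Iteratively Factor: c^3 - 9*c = (c)*(c^2 - 9) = c*(c - 3)*(c + 3)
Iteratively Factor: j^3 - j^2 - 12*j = (j)*(j^2 - j - 12) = j*(j + 3)*(j - 4)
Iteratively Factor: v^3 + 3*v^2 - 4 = (v + 2)*(v^2 + v - 2) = (v - 1)*(v + 2)*(v + 2)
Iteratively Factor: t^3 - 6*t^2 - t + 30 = (t - 5)*(t^2 - t - 6) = (t - 5)*(t - 3)*(t + 2)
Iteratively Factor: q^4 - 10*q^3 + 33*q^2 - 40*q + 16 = (q - 1)*(q^3 - 9*q^2 + 24*q - 16) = (q - 1)^2*(q^2 - 8*q + 16) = (q - 4)*(q - 1)^2*(q - 4)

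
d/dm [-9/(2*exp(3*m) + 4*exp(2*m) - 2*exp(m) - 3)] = (54*exp(2*m) + 72*exp(m) - 18)*exp(m)/(2*exp(3*m) + 4*exp(2*m) - 2*exp(m) - 3)^2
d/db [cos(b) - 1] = -sin(b)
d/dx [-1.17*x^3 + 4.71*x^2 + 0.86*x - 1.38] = -3.51*x^2 + 9.42*x + 0.86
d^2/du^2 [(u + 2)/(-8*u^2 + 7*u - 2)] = 2*(-(u + 2)*(16*u - 7)^2 + 3*(8*u + 3)*(8*u^2 - 7*u + 2))/(8*u^2 - 7*u + 2)^3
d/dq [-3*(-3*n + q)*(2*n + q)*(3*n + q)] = 27*n^2 - 12*n*q - 9*q^2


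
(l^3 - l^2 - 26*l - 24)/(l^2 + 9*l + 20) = (l^2 - 5*l - 6)/(l + 5)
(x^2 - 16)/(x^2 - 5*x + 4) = (x + 4)/(x - 1)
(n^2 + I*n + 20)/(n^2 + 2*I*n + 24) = (n + 5*I)/(n + 6*I)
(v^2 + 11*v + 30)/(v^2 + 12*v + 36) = (v + 5)/(v + 6)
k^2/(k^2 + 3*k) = k/(k + 3)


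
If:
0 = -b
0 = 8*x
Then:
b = 0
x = 0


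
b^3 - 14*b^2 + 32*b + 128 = (b - 8)^2*(b + 2)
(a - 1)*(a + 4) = a^2 + 3*a - 4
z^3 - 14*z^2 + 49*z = z*(z - 7)^2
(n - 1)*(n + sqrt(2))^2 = n^3 - n^2 + 2*sqrt(2)*n^2 - 2*sqrt(2)*n + 2*n - 2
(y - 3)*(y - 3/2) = y^2 - 9*y/2 + 9/2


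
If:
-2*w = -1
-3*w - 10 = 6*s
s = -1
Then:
No Solution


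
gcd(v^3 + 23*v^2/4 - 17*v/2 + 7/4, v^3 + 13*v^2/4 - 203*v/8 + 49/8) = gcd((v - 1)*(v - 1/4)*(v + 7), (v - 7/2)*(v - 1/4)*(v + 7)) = v^2 + 27*v/4 - 7/4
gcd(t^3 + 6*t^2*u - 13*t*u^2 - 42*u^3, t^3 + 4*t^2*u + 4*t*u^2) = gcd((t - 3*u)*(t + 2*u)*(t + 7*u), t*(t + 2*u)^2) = t + 2*u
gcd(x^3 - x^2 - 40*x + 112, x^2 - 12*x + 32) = x - 4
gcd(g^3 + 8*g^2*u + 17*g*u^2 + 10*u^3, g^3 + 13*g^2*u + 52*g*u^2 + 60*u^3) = g^2 + 7*g*u + 10*u^2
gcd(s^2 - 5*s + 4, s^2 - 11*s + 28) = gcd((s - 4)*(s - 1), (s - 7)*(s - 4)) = s - 4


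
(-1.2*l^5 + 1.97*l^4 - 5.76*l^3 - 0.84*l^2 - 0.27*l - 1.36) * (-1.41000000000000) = 1.692*l^5 - 2.7777*l^4 + 8.1216*l^3 + 1.1844*l^2 + 0.3807*l + 1.9176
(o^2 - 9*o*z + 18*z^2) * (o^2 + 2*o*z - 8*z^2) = o^4 - 7*o^3*z - 8*o^2*z^2 + 108*o*z^3 - 144*z^4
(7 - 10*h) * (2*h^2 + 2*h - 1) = -20*h^3 - 6*h^2 + 24*h - 7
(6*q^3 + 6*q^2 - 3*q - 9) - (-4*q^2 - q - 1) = 6*q^3 + 10*q^2 - 2*q - 8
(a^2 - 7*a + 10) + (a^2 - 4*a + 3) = 2*a^2 - 11*a + 13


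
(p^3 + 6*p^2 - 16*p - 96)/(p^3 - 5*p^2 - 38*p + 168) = (p + 4)/(p - 7)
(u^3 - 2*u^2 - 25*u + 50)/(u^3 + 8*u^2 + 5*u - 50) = (u - 5)/(u + 5)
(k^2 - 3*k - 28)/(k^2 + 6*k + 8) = (k - 7)/(k + 2)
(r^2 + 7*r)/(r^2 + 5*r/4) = 4*(r + 7)/(4*r + 5)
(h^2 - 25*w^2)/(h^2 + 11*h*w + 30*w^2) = (h - 5*w)/(h + 6*w)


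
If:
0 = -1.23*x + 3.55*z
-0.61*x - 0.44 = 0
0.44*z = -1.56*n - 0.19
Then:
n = -0.05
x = -0.72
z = -0.25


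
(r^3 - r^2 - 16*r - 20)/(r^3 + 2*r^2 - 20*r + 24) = (r^3 - r^2 - 16*r - 20)/(r^3 + 2*r^2 - 20*r + 24)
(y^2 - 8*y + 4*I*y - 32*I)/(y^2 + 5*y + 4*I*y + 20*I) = (y - 8)/(y + 5)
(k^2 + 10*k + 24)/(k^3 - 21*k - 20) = (k + 6)/(k^2 - 4*k - 5)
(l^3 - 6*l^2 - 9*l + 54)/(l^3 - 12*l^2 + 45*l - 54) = (l + 3)/(l - 3)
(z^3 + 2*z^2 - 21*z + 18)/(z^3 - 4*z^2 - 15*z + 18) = (z^2 + 3*z - 18)/(z^2 - 3*z - 18)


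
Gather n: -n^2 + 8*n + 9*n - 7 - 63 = -n^2 + 17*n - 70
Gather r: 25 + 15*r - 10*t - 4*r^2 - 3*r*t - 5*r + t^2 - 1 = -4*r^2 + r*(10 - 3*t) + t^2 - 10*t + 24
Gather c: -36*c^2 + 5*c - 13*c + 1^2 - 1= -36*c^2 - 8*c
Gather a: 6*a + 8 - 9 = 6*a - 1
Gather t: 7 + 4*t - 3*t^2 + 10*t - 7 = -3*t^2 + 14*t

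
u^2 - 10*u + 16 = (u - 8)*(u - 2)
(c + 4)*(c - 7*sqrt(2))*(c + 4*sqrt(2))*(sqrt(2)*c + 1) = sqrt(2)*c^4 - 5*c^3 + 4*sqrt(2)*c^3 - 59*sqrt(2)*c^2 - 20*c^2 - 236*sqrt(2)*c - 56*c - 224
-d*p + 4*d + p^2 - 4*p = (-d + p)*(p - 4)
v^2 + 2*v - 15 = (v - 3)*(v + 5)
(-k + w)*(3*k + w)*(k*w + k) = -3*k^3*w - 3*k^3 + 2*k^2*w^2 + 2*k^2*w + k*w^3 + k*w^2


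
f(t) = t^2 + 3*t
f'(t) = 2*t + 3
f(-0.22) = -0.61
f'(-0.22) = 2.56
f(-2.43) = -1.39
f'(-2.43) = -1.86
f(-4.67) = 7.80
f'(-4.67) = -6.34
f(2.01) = 10.07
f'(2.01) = 7.02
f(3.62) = 23.96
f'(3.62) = 10.24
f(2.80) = 16.24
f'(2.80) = 8.60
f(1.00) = 4.00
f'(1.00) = 5.00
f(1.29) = 5.53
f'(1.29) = 5.58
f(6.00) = 54.00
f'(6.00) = 15.00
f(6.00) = 54.00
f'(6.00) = 15.00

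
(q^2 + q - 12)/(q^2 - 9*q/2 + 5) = 2*(q^2 + q - 12)/(2*q^2 - 9*q + 10)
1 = 1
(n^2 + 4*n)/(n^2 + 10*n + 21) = n*(n + 4)/(n^2 + 10*n + 21)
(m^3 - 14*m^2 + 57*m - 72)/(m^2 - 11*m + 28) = (m^3 - 14*m^2 + 57*m - 72)/(m^2 - 11*m + 28)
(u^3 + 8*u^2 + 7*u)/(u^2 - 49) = u*(u + 1)/(u - 7)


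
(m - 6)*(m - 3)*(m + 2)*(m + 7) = m^4 - 49*m^2 + 36*m + 252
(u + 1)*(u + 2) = u^2 + 3*u + 2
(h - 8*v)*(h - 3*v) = h^2 - 11*h*v + 24*v^2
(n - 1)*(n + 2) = n^2 + n - 2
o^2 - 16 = (o - 4)*(o + 4)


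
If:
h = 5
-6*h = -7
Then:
No Solution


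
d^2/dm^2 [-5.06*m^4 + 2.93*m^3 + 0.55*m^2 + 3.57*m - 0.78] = -60.72*m^2 + 17.58*m + 1.1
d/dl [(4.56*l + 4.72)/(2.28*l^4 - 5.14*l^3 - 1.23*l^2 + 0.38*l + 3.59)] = (-31.1904*l^4 + 3.8304*l^3 + 78.3912*l^2 + 11.6112*l + 14.5768)/(5.1984*l^8 - 23.4384*l^7 + 20.8108*l^6 + 14.3772*l^5 + 13.9769*l^4 - 37.84*l^3 - 8.687*l^2 + 2.7284*l + 12.8881)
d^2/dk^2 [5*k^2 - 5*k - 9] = 10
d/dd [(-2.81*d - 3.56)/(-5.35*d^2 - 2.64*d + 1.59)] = (15.0335*d^2 + 7.4184*d - (2.81*d + 3.56)*(10.7*d + 2.64) - 4.4679)/(5.35*d^2 + 2.64*d - 1.59)^2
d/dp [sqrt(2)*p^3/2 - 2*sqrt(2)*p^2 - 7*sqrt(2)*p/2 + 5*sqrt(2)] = sqrt(2)*(3*p^2 - 8*p - 7)/2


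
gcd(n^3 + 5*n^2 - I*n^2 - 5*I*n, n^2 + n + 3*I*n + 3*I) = 1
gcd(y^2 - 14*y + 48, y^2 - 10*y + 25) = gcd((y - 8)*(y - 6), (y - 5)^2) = 1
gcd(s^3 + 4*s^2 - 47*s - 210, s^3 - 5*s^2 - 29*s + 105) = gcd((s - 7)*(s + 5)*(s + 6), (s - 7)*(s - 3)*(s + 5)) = s^2 - 2*s - 35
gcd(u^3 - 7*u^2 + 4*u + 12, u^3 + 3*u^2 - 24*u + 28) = u - 2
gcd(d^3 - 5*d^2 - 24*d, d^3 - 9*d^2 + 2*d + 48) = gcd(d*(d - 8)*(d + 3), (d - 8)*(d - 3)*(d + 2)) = d - 8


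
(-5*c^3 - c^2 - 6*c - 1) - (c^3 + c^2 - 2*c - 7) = -6*c^3 - 2*c^2 - 4*c + 6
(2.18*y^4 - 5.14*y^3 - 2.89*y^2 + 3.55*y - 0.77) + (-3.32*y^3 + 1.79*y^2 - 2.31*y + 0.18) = 2.18*y^4 - 8.46*y^3 - 1.1*y^2 + 1.24*y - 0.59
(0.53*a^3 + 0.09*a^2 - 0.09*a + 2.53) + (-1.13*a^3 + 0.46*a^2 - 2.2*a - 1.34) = -0.6*a^3 + 0.55*a^2 - 2.29*a + 1.19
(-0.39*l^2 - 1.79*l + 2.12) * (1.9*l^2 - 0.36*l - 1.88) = -0.741*l^4 - 3.2606*l^3 + 5.4056*l^2 + 2.602*l - 3.9856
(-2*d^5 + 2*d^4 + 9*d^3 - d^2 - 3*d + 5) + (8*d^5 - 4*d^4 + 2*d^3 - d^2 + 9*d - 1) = 6*d^5 - 2*d^4 + 11*d^3 - 2*d^2 + 6*d + 4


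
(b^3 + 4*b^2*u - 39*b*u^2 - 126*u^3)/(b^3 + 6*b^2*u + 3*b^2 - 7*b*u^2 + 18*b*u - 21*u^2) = (-b^2 + 3*b*u + 18*u^2)/(-b^2 + b*u - 3*b + 3*u)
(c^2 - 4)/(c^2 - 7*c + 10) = (c + 2)/(c - 5)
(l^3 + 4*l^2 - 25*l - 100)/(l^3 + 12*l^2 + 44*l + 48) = (l^2 - 25)/(l^2 + 8*l + 12)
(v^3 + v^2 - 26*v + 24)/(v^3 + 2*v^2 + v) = (v^3 + v^2 - 26*v + 24)/(v*(v^2 + 2*v + 1))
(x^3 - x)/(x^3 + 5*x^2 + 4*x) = (x - 1)/(x + 4)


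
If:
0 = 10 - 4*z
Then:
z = 5/2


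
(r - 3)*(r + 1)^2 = r^3 - r^2 - 5*r - 3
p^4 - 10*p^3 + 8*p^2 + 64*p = p*(p - 8)*(p - 4)*(p + 2)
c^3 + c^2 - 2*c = c*(c - 1)*(c + 2)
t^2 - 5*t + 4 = (t - 4)*(t - 1)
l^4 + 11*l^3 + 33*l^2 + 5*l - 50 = (l - 1)*(l + 2)*(l + 5)^2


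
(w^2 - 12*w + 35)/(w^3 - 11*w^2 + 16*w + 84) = (w - 5)/(w^2 - 4*w - 12)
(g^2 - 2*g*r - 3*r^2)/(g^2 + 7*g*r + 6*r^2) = (g - 3*r)/(g + 6*r)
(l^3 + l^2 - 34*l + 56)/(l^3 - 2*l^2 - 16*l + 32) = (l + 7)/(l + 4)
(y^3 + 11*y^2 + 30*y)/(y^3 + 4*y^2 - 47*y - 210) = y/(y - 7)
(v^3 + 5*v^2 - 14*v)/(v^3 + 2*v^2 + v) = (v^2 + 5*v - 14)/(v^2 + 2*v + 1)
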